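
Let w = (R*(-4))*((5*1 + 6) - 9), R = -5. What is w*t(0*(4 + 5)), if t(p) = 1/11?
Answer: 40/11 ≈ 3.6364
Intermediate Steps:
t(p) = 1/11
w = 40 (w = (-5*(-4))*((5*1 + 6) - 9) = 20*((5 + 6) - 9) = 20*(11 - 9) = 20*2 = 40)
w*t(0*(4 + 5)) = 40*(1/11) = 40/11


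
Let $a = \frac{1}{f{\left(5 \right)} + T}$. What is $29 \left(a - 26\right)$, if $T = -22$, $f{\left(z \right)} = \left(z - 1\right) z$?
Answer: $- \frac{1537}{2} \approx -768.5$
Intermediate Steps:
$f{\left(z \right)} = z \left(-1 + z\right)$ ($f{\left(z \right)} = \left(-1 + z\right) z = z \left(-1 + z\right)$)
$a = - \frac{1}{2}$ ($a = \frac{1}{5 \left(-1 + 5\right) - 22} = \frac{1}{5 \cdot 4 - 22} = \frac{1}{20 - 22} = \frac{1}{-2} = - \frac{1}{2} \approx -0.5$)
$29 \left(a - 26\right) = 29 \left(- \frac{1}{2} - 26\right) = 29 \left(- \frac{53}{2}\right) = - \frac{1537}{2}$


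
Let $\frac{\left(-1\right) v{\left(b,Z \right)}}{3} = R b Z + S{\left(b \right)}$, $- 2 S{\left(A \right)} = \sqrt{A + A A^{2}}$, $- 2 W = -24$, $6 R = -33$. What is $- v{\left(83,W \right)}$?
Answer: $-16434 - \frac{3 \sqrt{571870}}{2} \approx -17568.0$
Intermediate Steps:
$R = - \frac{11}{2}$ ($R = \frac{1}{6} \left(-33\right) = - \frac{11}{2} \approx -5.5$)
$W = 12$ ($W = \left(- \frac{1}{2}\right) \left(-24\right) = 12$)
$S{\left(A \right)} = - \frac{\sqrt{A + A^{3}}}{2}$ ($S{\left(A \right)} = - \frac{\sqrt{A + A A^{2}}}{2} = - \frac{\sqrt{A + A^{3}}}{2}$)
$v{\left(b,Z \right)} = \frac{3 \sqrt{b + b^{3}}}{2} + \frac{33 Z b}{2}$ ($v{\left(b,Z \right)} = - 3 \left(- \frac{11 b}{2} Z - \frac{\sqrt{b + b^{3}}}{2}\right) = - 3 \left(- \frac{11 Z b}{2} - \frac{\sqrt{b + b^{3}}}{2}\right) = - 3 \left(- \frac{\sqrt{b + b^{3}}}{2} - \frac{11 Z b}{2}\right) = \frac{3 \sqrt{b + b^{3}}}{2} + \frac{33 Z b}{2}$)
$- v{\left(83,W \right)} = - (\frac{3 \sqrt{83 \left(1 + 83^{2}\right)}}{2} + \frac{33}{2} \cdot 12 \cdot 83) = - (\frac{3 \sqrt{83 \left(1 + 6889\right)}}{2} + 16434) = - (\frac{3 \sqrt{83 \cdot 6890}}{2} + 16434) = - (\frac{3 \sqrt{571870}}{2} + 16434) = - (16434 + \frac{3 \sqrt{571870}}{2}) = -16434 - \frac{3 \sqrt{571870}}{2}$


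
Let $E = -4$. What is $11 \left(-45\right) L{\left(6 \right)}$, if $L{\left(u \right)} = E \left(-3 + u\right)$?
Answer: $5940$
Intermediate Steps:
$L{\left(u \right)} = 12 - 4 u$ ($L{\left(u \right)} = - 4 \left(-3 + u\right) = 12 - 4 u$)
$11 \left(-45\right) L{\left(6 \right)} = 11 \left(-45\right) \left(12 - 24\right) = - 495 \left(12 - 24\right) = \left(-495\right) \left(-12\right) = 5940$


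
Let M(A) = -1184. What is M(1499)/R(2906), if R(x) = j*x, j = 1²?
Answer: -592/1453 ≈ -0.40743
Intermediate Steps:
j = 1
R(x) = x (R(x) = 1*x = x)
M(1499)/R(2906) = -1184/2906 = -1184*1/2906 = -592/1453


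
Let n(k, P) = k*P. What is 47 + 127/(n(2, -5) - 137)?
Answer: 6782/147 ≈ 46.136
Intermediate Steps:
n(k, P) = P*k
47 + 127/(n(2, -5) - 137) = 47 + 127/(-5*2 - 137) = 47 + 127/(-10 - 137) = 47 + 127/(-147) = 47 - 1/147*127 = 47 - 127/147 = 6782/147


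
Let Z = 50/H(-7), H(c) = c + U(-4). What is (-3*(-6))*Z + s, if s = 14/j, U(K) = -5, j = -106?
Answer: -3982/53 ≈ -75.132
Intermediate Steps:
H(c) = -5 + c (H(c) = c - 5 = -5 + c)
Z = -25/6 (Z = 50/(-5 - 7) = 50/(-12) = 50*(-1/12) = -25/6 ≈ -4.1667)
s = -7/53 (s = 14/(-106) = 14*(-1/106) = -7/53 ≈ -0.13208)
(-3*(-6))*Z + s = -3*(-6)*(-25/6) - 7/53 = 18*(-25/6) - 7/53 = -75 - 7/53 = -3982/53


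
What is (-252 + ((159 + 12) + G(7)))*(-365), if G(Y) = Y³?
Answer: -95630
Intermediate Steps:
(-252 + ((159 + 12) + G(7)))*(-365) = (-252 + ((159 + 12) + 7³))*(-365) = (-252 + (171 + 343))*(-365) = (-252 + 514)*(-365) = 262*(-365) = -95630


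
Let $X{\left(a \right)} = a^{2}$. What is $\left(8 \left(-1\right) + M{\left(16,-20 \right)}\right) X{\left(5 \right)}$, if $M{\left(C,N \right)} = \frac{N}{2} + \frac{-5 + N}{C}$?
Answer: $- \frac{7825}{16} \approx -489.06$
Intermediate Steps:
$M{\left(C,N \right)} = \frac{N}{2} + \frac{-5 + N}{C}$ ($M{\left(C,N \right)} = N \frac{1}{2} + \frac{-5 + N}{C} = \frac{N}{2} + \frac{-5 + N}{C}$)
$\left(8 \left(-1\right) + M{\left(16,-20 \right)}\right) X{\left(5 \right)} = \left(8 \left(-1\right) + \frac{-5 - 20 + \frac{1}{2} \cdot 16 \left(-20\right)}{16}\right) 5^{2} = \left(-8 + \frac{-5 - 20 - 160}{16}\right) 25 = \left(-8 + \frac{1}{16} \left(-185\right)\right) 25 = \left(-8 - \frac{185}{16}\right) 25 = \left(- \frac{313}{16}\right) 25 = - \frac{7825}{16}$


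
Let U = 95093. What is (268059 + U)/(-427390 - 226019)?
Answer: -363152/653409 ≈ -0.55578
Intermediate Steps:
(268059 + U)/(-427390 - 226019) = (268059 + 95093)/(-427390 - 226019) = 363152/(-653409) = 363152*(-1/653409) = -363152/653409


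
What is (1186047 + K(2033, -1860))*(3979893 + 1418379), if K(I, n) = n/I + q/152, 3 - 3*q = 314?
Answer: 13016477038108896/2033 ≈ 6.4026e+12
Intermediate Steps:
q = -311/3 (q = 1 - ⅓*314 = 1 - 314/3 = -311/3 ≈ -103.67)
K(I, n) = -311/456 + n/I (K(I, n) = n/I - 311/3/152 = n/I - 311/3*1/152 = n/I - 311/456 = -311/456 + n/I)
(1186047 + K(2033, -1860))*(3979893 + 1418379) = (1186047 + (-311/456 - 1860/2033))*(3979893 + 1418379) = (1186047 + (-311/456 - 1860*1/2033))*5398272 = (1186047 + (-311/456 - 1860/2033))*5398272 = (1186047 - 77917/48792)*5398272 = (57869527307/48792)*5398272 = 13016477038108896/2033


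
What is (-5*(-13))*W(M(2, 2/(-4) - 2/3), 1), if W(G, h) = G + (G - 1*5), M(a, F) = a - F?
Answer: 260/3 ≈ 86.667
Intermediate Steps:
W(G, h) = -5 + 2*G (W(G, h) = G + (G - 5) = G + (-5 + G) = -5 + 2*G)
(-5*(-13))*W(M(2, 2/(-4) - 2/3), 1) = (-5*(-13))*(-5 + 2*(2 - (2/(-4) - 2/3))) = 65*(-5 + 2*(2 - (2*(-¼) - 2*⅓))) = 65*(-5 + 2*(2 - (-½ - ⅔))) = 65*(-5 + 2*(2 - 1*(-7/6))) = 65*(-5 + 2*(2 + 7/6)) = 65*(-5 + 2*(19/6)) = 65*(-5 + 19/3) = 65*(4/3) = 260/3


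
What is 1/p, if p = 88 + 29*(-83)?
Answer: -1/2319 ≈ -0.00043122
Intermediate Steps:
p = -2319 (p = 88 - 2407 = -2319)
1/p = 1/(-2319) = -1/2319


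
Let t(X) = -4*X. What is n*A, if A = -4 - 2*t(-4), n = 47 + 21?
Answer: -2448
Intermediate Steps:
n = 68
A = -36 (A = -4 - (-8)*(-4) = -4 - 2*16 = -4 - 32 = -36)
n*A = 68*(-36) = -2448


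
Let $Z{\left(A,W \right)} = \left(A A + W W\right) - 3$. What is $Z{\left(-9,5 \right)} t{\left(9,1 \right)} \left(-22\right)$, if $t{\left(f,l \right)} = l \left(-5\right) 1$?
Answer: $11330$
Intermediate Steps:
$Z{\left(A,W \right)} = -3 + A^{2} + W^{2}$ ($Z{\left(A,W \right)} = \left(A^{2} + W^{2}\right) - 3 = -3 + A^{2} + W^{2}$)
$t{\left(f,l \right)} = - 5 l$ ($t{\left(f,l \right)} = - 5 l 1 = - 5 l$)
$Z{\left(-9,5 \right)} t{\left(9,1 \right)} \left(-22\right) = \left(-3 + \left(-9\right)^{2} + 5^{2}\right) \left(\left(-5\right) 1\right) \left(-22\right) = \left(-3 + 81 + 25\right) \left(-5\right) \left(-22\right) = 103 \left(-5\right) \left(-22\right) = \left(-515\right) \left(-22\right) = 11330$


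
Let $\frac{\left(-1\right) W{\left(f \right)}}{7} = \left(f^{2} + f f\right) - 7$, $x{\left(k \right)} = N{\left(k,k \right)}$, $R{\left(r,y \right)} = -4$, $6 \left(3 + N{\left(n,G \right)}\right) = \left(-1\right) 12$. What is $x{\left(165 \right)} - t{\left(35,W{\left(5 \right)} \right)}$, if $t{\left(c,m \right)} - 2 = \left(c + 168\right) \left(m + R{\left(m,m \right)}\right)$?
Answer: $61908$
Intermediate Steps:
$N{\left(n,G \right)} = -5$ ($N{\left(n,G \right)} = -3 + \frac{\left(-1\right) 12}{6} = -3 + \frac{1}{6} \left(-12\right) = -3 - 2 = -5$)
$x{\left(k \right)} = -5$
$W{\left(f \right)} = 49 - 14 f^{2}$ ($W{\left(f \right)} = - 7 \left(\left(f^{2} + f f\right) - 7\right) = - 7 \left(\left(f^{2} + f^{2}\right) - 7\right) = - 7 \left(2 f^{2} - 7\right) = - 7 \left(-7 + 2 f^{2}\right) = 49 - 14 f^{2}$)
$t{\left(c,m \right)} = 2 + \left(-4 + m\right) \left(168 + c\right)$ ($t{\left(c,m \right)} = 2 + \left(c + 168\right) \left(m - 4\right) = 2 + \left(168 + c\right) \left(-4 + m\right) = 2 + \left(-4 + m\right) \left(168 + c\right)$)
$x{\left(165 \right)} - t{\left(35,W{\left(5 \right)} \right)} = -5 - \left(-670 - 140 + 168 \left(49 - 14 \cdot 5^{2}\right) + 35 \left(49 - 14 \cdot 5^{2}\right)\right) = -5 - \left(-670 - 140 + 168 \left(49 - 350\right) + 35 \left(49 - 350\right)\right) = -5 - \left(-670 - 140 + 168 \left(-301\right) + 35 \left(-301\right)\right) = -5 - \left(-670 - 140 - 50568 - 10535\right) = -5 - -61913 = -5 + 61913 = 61908$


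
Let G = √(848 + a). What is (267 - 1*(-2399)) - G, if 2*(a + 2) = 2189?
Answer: 2666 - √7762/2 ≈ 2621.9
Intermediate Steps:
a = 2185/2 (a = -2 + (½)*2189 = -2 + 2189/2 = 2185/2 ≈ 1092.5)
G = √7762/2 (G = √(848 + 2185/2) = √(3881/2) = √7762/2 ≈ 44.051)
(267 - 1*(-2399)) - G = (267 - 1*(-2399)) - √7762/2 = (267 + 2399) - √7762/2 = 2666 - √7762/2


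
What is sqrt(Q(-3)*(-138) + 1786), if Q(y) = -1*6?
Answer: sqrt(2614) ≈ 51.127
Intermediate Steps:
Q(y) = -6
sqrt(Q(-3)*(-138) + 1786) = sqrt(-6*(-138) + 1786) = sqrt(828 + 1786) = sqrt(2614)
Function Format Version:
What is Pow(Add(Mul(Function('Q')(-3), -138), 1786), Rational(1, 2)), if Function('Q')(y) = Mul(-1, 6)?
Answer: Pow(2614, Rational(1, 2)) ≈ 51.127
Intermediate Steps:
Function('Q')(y) = -6
Pow(Add(Mul(Function('Q')(-3), -138), 1786), Rational(1, 2)) = Pow(Add(Mul(-6, -138), 1786), Rational(1, 2)) = Pow(Add(828, 1786), Rational(1, 2)) = Pow(2614, Rational(1, 2))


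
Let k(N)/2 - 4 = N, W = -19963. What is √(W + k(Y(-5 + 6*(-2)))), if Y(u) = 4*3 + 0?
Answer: I*√19931 ≈ 141.18*I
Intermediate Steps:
Y(u) = 12 (Y(u) = 12 + 0 = 12)
k(N) = 8 + 2*N
√(W + k(Y(-5 + 6*(-2)))) = √(-19963 + (8 + 2*12)) = √(-19963 + (8 + 24)) = √(-19963 + 32) = √(-19931) = I*√19931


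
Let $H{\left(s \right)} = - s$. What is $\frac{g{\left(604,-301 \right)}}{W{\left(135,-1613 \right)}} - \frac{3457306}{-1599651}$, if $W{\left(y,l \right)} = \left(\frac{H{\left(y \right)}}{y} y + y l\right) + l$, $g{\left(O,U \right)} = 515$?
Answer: $\frac{758065218653}{351128193453} \approx 2.1589$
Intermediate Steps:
$W{\left(y,l \right)} = l - y + l y$ ($W{\left(y,l \right)} = \left(\frac{\left(-1\right) y}{y} y + y l\right) + l = \left(- y + l y\right) + l = l - y + l y$)
$\frac{g{\left(604,-301 \right)}}{W{\left(135,-1613 \right)}} - \frac{3457306}{-1599651} = \frac{515}{-1613 - 135 - 217755} - \frac{3457306}{-1599651} = \frac{515}{-1613 - 135 - 217755} - - \frac{3457306}{1599651} = \frac{515}{-219503} + \frac{3457306}{1599651} = 515 \left(- \frac{1}{219503}\right) + \frac{3457306}{1599651} = - \frac{515}{219503} + \frac{3457306}{1599651} = \frac{758065218653}{351128193453}$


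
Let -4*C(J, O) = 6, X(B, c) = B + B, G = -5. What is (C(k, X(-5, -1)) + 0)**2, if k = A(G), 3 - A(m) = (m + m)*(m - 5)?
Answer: 9/4 ≈ 2.2500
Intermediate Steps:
X(B, c) = 2*B
A(m) = 3 - 2*m*(-5 + m) (A(m) = 3 - (m + m)*(m - 5) = 3 - 2*m*(-5 + m))
k = -97 (k = 3 - 2*(-5)**2 + 10*(-5) = 3 - 2*25 - 50 = 3 - 50 - 50 = -97)
C(J, O) = -3/2 (C(J, O) = -1/4*6 = -3/2)
(C(k, X(-5, -1)) + 0)**2 = (-3/2 + 0)**2 = (-3/2)**2 = 9/4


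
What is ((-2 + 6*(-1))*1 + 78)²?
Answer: 4900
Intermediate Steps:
((-2 + 6*(-1))*1 + 78)² = ((-2 - 6)*1 + 78)² = (-8*1 + 78)² = (-8 + 78)² = 70² = 4900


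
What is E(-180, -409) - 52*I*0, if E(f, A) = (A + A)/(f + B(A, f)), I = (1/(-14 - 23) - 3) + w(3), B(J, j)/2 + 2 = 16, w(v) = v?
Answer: 409/76 ≈ 5.3816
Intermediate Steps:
B(J, j) = 28 (B(J, j) = -4 + 2*16 = -4 + 32 = 28)
I = -1/37 (I = (1/(-14 - 23) - 3) + 3 = (1/(-37) - 3) + 3 = (-1/37 - 3) + 3 = -112/37 + 3 = -1/37 ≈ -0.027027)
E(f, A) = 2*A/(28 + f) (E(f, A) = (A + A)/(f + 28) = (2*A)/(28 + f) = 2*A/(28 + f))
E(-180, -409) - 52*I*0 = 2*(-409)/(28 - 180) - 52*(-1/37)*0 = 2*(-409)/(-152) - (-52)*0/37 = 2*(-409)*(-1/152) - 1*0 = 409/76 + 0 = 409/76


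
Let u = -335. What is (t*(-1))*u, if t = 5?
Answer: 1675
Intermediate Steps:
(t*(-1))*u = (5*(-1))*(-335) = -5*(-335) = 1675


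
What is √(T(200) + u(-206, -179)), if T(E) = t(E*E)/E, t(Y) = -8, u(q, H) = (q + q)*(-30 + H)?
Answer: √2152699/5 ≈ 293.44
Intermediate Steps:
u(q, H) = 2*q*(-30 + H) (u(q, H) = (2*q)*(-30 + H) = 2*q*(-30 + H))
T(E) = -8/E
√(T(200) + u(-206, -179)) = √(-8/200 + 2*(-206)*(-30 - 179)) = √(-8*1/200 + 2*(-206)*(-209)) = √(-1/25 + 86108) = √(2152699/25) = √2152699/5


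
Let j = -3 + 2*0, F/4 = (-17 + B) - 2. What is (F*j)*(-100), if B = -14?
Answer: -39600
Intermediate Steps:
F = -132 (F = 4*((-17 - 14) - 2) = 4*(-31 - 2) = 4*(-33) = -132)
j = -3 (j = -3 + 0 = -3)
(F*j)*(-100) = -132*(-3)*(-100) = 396*(-100) = -39600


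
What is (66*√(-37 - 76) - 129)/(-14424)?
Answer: 43/4808 - 11*I*√113/2404 ≈ 0.0089434 - 0.04864*I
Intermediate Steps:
(66*√(-37 - 76) - 129)/(-14424) = (66*√(-113) - 129)*(-1/14424) = (66*(I*√113) - 129)*(-1/14424) = (66*I*√113 - 129)*(-1/14424) = (-129 + 66*I*√113)*(-1/14424) = 43/4808 - 11*I*√113/2404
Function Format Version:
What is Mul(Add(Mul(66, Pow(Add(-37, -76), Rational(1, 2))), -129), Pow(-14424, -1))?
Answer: Add(Rational(43, 4808), Mul(Rational(-11, 2404), I, Pow(113, Rational(1, 2)))) ≈ Add(0.0089434, Mul(-0.048640, I))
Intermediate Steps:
Mul(Add(Mul(66, Pow(Add(-37, -76), Rational(1, 2))), -129), Pow(-14424, -1)) = Mul(Add(Mul(66, Pow(-113, Rational(1, 2))), -129), Rational(-1, 14424)) = Mul(Add(Mul(66, Mul(I, Pow(113, Rational(1, 2)))), -129), Rational(-1, 14424)) = Mul(Add(Mul(66, I, Pow(113, Rational(1, 2))), -129), Rational(-1, 14424)) = Mul(Add(-129, Mul(66, I, Pow(113, Rational(1, 2)))), Rational(-1, 14424)) = Add(Rational(43, 4808), Mul(Rational(-11, 2404), I, Pow(113, Rational(1, 2))))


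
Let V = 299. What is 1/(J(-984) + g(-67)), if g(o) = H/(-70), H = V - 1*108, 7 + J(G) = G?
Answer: -70/69561 ≈ -0.0010063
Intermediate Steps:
J(G) = -7 + G
H = 191 (H = 299 - 1*108 = 299 - 108 = 191)
g(o) = -191/70 (g(o) = 191/(-70) = 191*(-1/70) = -191/70)
1/(J(-984) + g(-67)) = 1/((-7 - 984) - 191/70) = 1/(-991 - 191/70) = 1/(-69561/70) = -70/69561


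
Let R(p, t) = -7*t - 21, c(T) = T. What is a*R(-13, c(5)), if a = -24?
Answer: 1344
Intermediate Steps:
R(p, t) = -21 - 7*t
a*R(-13, c(5)) = -24*(-21 - 7*5) = -24*(-21 - 35) = -24*(-56) = 1344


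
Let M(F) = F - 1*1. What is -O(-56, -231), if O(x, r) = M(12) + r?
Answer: 220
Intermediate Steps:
M(F) = -1 + F (M(F) = F - 1 = -1 + F)
O(x, r) = 11 + r (O(x, r) = (-1 + 12) + r = 11 + r)
-O(-56, -231) = -(11 - 231) = -1*(-220) = 220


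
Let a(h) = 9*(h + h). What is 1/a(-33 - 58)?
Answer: -1/1638 ≈ -0.00061050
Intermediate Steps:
a(h) = 18*h (a(h) = 9*(2*h) = 18*h)
1/a(-33 - 58) = 1/(18*(-33 - 58)) = 1/(18*(-91)) = 1/(-1638) = -1/1638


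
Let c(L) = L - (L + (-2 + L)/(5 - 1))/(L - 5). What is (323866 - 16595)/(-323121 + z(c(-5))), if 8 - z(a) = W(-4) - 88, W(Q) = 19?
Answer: -307271/323044 ≈ -0.95117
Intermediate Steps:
c(L) = L - (-1/2 + 5*L/4)/(-5 + L) (c(L) = L - (L + (-2 + L)/4)/(-5 + L) = L - (L + (-2 + L)*(1/4))/(-5 + L) = L - (L + (-1/2 + L/4))/(-5 + L) = L - (-1/2 + 5*L/4)/(-5 + L))
z(a) = 77 (z(a) = 8 - (19 - 88) = 8 - 1*(-69) = 8 + 69 = 77)
(323866 - 16595)/(-323121 + z(c(-5))) = (323866 - 16595)/(-323121 + 77) = 307271/(-323044) = 307271*(-1/323044) = -307271/323044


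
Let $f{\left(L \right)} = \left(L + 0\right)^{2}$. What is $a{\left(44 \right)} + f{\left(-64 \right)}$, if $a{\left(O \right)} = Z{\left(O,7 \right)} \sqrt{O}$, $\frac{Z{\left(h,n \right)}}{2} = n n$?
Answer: $4096 + 196 \sqrt{11} \approx 4746.1$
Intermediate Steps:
$Z{\left(h,n \right)} = 2 n^{2}$ ($Z{\left(h,n \right)} = 2 n n = 2 n^{2}$)
$a{\left(O \right)} = 98 \sqrt{O}$ ($a{\left(O \right)} = 2 \cdot 7^{2} \sqrt{O} = 2 \cdot 49 \sqrt{O} = 98 \sqrt{O}$)
$f{\left(L \right)} = L^{2}$
$a{\left(44 \right)} + f{\left(-64 \right)} = 98 \sqrt{44} + \left(-64\right)^{2} = 98 \cdot 2 \sqrt{11} + 4096 = 196 \sqrt{11} + 4096 = 4096 + 196 \sqrt{11}$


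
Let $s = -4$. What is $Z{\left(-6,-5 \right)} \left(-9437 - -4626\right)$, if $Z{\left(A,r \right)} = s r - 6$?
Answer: $-67354$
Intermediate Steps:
$Z{\left(A,r \right)} = -6 - 4 r$ ($Z{\left(A,r \right)} = - 4 r - 6 = -6 - 4 r$)
$Z{\left(-6,-5 \right)} \left(-9437 - -4626\right) = \left(-6 - -20\right) \left(-9437 - -4626\right) = \left(-6 + 20\right) \left(-9437 + 4626\right) = 14 \left(-4811\right) = -67354$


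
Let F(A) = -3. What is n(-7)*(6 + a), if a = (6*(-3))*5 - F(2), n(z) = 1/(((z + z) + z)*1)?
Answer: 27/7 ≈ 3.8571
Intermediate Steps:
n(z) = 1/(3*z) (n(z) = 1/(2*z + z) = 1/(3*z))
a = -87 (a = (6*(-3))*5 - 1*(-3) = -18*5 + 3 = -90 + 3 = -87)
n(-7)*(6 + a) = ((⅓)/(-7))*(6 - 87) = ((⅓)*(-⅐))*(-81) = -1/21*(-81) = 27/7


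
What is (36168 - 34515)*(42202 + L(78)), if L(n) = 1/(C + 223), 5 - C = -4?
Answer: 558079305/8 ≈ 6.9760e+7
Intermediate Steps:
C = 9 (C = 5 - 1*(-4) = 5 + 4 = 9)
L(n) = 1/232 (L(n) = 1/(9 + 223) = 1/232)
(36168 - 34515)*(42202 + L(78)) = (36168 - 34515)*(42202 + 1/232) = 1653*(9790865/232) = 558079305/8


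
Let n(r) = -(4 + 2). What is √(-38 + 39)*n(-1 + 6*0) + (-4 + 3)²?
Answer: -5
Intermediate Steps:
n(r) = -6 (n(r) = -1*6 = -6)
√(-38 + 39)*n(-1 + 6*0) + (-4 + 3)² = √(-38 + 39)*(-6) + (-4 + 3)² = √1*(-6) + (-1)² = 1*(-6) + 1 = -6 + 1 = -5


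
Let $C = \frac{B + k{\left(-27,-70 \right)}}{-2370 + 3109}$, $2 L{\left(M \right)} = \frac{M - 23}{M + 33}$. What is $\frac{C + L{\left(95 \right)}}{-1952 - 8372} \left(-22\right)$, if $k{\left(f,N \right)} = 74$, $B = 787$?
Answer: $\frac{376233}{122070976} \approx 0.0030821$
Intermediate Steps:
$L{\left(M \right)} = \frac{-23 + M}{2 \left(33 + M\right)}$ ($L{\left(M \right)} = \frac{\left(M - 23\right) \frac{1}{M + 33}}{2} = \frac{\left(-23 + M\right) \frac{1}{33 + M}}{2} = \frac{\frac{1}{33 + M} \left(-23 + M\right)}{2} = \frac{-23 + M}{2 \left(33 + M\right)}$)
$C = \frac{861}{739}$ ($C = \frac{787 + 74}{-2370 + 3109} = \frac{861}{739} \approx 1.1651$)
$\frac{C + L{\left(95 \right)}}{-1952 - 8372} \left(-22\right) = \frac{\frac{861}{739} + \frac{-23 + 95}{2 \left(33 + 95\right)}}{-1952 - 8372} \left(-22\right) = \frac{\frac{861}{739} + \frac{1}{2} \cdot \frac{1}{128} \cdot 72}{-10324} \left(-22\right) = \left(\frac{861}{739} + \frac{1}{2} \cdot \frac{1}{128} \cdot 72\right) \left(- \frac{1}{10324}\right) \left(-22\right) = \left(\frac{861}{739} + \frac{9}{32}\right) \left(- \frac{1}{10324}\right) \left(-22\right) = \frac{34203}{23648} \left(- \frac{1}{10324}\right) \left(-22\right) = \left(- \frac{34203}{244141952}\right) \left(-22\right) = \frac{376233}{122070976}$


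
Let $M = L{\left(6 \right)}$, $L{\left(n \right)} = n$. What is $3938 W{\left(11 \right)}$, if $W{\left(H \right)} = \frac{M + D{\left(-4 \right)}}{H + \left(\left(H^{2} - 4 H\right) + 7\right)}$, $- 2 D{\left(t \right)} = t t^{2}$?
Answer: $\frac{7876}{5} \approx 1575.2$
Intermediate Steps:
$M = 6$
$D{\left(t \right)} = - \frac{t^{3}}{2}$ ($D{\left(t \right)} = - \frac{t t^{2}}{2} = - \frac{t^{3}}{2}$)
$W{\left(H \right)} = \frac{38}{7 + H^{2} - 3 H}$ ($W{\left(H \right)} = \frac{6 - \frac{\left(-4\right)^{3}}{2}}{H + \left(\left(H^{2} - 4 H\right) + 7\right)} = \frac{6 - -32}{H + \left(7 + H^{2} - 4 H\right)} = \frac{6 + 32}{7 + H^{2} - 3 H} = \frac{38}{7 + H^{2} - 3 H}$)
$3938 W{\left(11 \right)} = 3938 \frac{38}{7 + 11^{2} - 33} = 3938 \frac{38}{7 + 121 - 33} = 3938 \cdot \frac{38}{95} = 3938 \cdot 38 \cdot \frac{1}{95} = 3938 \cdot \frac{2}{5} = \frac{7876}{5}$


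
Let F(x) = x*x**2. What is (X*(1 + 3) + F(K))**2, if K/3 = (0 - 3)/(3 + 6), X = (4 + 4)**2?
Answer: 65025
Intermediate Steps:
X = 64 (X = 8**2 = 64)
K = -1 (K = 3*((0 - 3)/(3 + 6)) = 3*(-3/9) = 3*(-3*1/9) = 3*(-1/3) = -1)
F(x) = x**3
(X*(1 + 3) + F(K))**2 = (64*(1 + 3) + (-1)**3)**2 = (64*4 - 1)**2 = (256 - 1)**2 = 255**2 = 65025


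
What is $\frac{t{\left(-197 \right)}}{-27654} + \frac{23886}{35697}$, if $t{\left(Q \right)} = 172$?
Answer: $\frac{109067260}{164527473} \approx 0.66291$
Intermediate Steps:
$\frac{t{\left(-197 \right)}}{-27654} + \frac{23886}{35697} = \frac{172}{-27654} + \frac{23886}{35697} = 172 \left(- \frac{1}{27654}\right) + 23886 \cdot \frac{1}{35697} = - \frac{86}{13827} + \frac{7962}{11899} = \frac{109067260}{164527473}$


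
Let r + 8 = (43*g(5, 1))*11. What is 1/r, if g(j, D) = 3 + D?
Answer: 1/1884 ≈ 0.00053079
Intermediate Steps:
r = 1884 (r = -8 + (43*(3 + 1))*11 = -8 + (43*4)*11 = -8 + 172*11 = -8 + 1892 = 1884)
1/r = 1/1884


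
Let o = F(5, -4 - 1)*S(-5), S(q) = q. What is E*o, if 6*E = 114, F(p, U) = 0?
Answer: 0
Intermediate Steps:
E = 19 (E = (1/6)*114 = 19)
o = 0 (o = 0*(-5) = 0)
E*o = 19*0 = 0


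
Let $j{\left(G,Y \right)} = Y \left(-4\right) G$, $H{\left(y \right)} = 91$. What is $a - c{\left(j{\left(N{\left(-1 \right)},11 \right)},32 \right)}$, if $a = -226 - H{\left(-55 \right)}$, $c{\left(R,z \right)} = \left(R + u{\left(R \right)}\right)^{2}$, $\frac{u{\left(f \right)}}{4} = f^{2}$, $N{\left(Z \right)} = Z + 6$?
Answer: $-37395824717$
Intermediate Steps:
$N{\left(Z \right)} = 6 + Z$
$u{\left(f \right)} = 4 f^{2}$
$j{\left(G,Y \right)} = - 4 G Y$ ($j{\left(G,Y \right)} = - 4 Y G = - 4 G Y$)
$c{\left(R,z \right)} = \left(R + 4 R^{2}\right)^{2}$
$a = -317$ ($a = -226 - 91 = -317$)
$a - c{\left(j{\left(N{\left(-1 \right)},11 \right)},32 \right)} = -317 - \left(\left(-4\right) \left(6 - 1\right) 11\right)^{2} \left(1 + 4 \left(\left(-4\right) \left(6 - 1\right) 11\right)\right)^{2} = -317 - \left(\left(-4\right) 5 \cdot 11\right)^{2} \left(1 + 4 \left(\left(-4\right) 5 \cdot 11\right)\right)^{2} = -317 - \left(-220\right)^{2} \left(1 + 4 \left(-220\right)\right)^{2} = -317 - 48400 \left(1 - 880\right)^{2} = -317 - 48400 \left(-879\right)^{2} = -317 - 48400 \cdot 772641 = -317 - 37395824400 = -37395824717$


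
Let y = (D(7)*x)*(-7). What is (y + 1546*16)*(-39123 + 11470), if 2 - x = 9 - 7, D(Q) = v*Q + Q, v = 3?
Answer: -684024608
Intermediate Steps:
D(Q) = 4*Q (D(Q) = 3*Q + Q = 4*Q)
x = 0 (x = 2 - (9 - 7) = 2 - 1*2 = 2 - 2 = 0)
y = 0 (y = ((4*7)*0)*(-7) = (28*0)*(-7) = 0*(-7) = 0)
(y + 1546*16)*(-39123 + 11470) = (0 + 1546*16)*(-39123 + 11470) = (0 + 24736)*(-27653) = 24736*(-27653) = -684024608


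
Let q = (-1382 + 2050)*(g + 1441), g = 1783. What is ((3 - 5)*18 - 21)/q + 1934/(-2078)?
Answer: -2082621367/2237623648 ≈ -0.93073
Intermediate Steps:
q = 2153632 (q = (-1382 + 2050)*(1783 + 1441) = 668*3224 = 2153632)
((3 - 5)*18 - 21)/q + 1934/(-2078) = ((3 - 5)*18 - 21)/2153632 + 1934/(-2078) = (-2*18 - 21)*(1/2153632) + 1934*(-1/2078) = (-36 - 21)*(1/2153632) - 967/1039 = -57*1/2153632 - 967/1039 = -57/2153632 - 967/1039 = -2082621367/2237623648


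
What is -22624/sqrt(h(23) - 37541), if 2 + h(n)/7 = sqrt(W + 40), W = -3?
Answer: 3232*I*sqrt(7)/sqrt(5365 - sqrt(37)) ≈ 116.81*I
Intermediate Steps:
h(n) = -14 + 7*sqrt(37) (h(n) = -14 + 7*sqrt(-3 + 40) = -14 + 7*sqrt(37))
-22624/sqrt(h(23) - 37541) = -22624/sqrt((-14 + 7*sqrt(37)) - 37541) = -22624/sqrt(-37555 + 7*sqrt(37))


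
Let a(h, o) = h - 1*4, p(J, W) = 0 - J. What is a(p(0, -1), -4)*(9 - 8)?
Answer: -4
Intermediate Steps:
p(J, W) = -J
a(h, o) = -4 + h (a(h, o) = h - 4 = -4 + h)
a(p(0, -1), -4)*(9 - 8) = (-4 - 1*0)*(9 - 8) = (-4 + 0)*1 = -4*1 = -4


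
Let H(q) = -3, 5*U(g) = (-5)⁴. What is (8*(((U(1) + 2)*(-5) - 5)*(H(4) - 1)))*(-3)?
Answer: -61440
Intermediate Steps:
U(g) = 125 (U(g) = (⅕)*(-5)⁴ = (⅕)*625 = 125)
(8*(((U(1) + 2)*(-5) - 5)*(H(4) - 1)))*(-3) = (8*(((125 + 2)*(-5) - 5)*(-3 - 1)))*(-3) = (8*((127*(-5) - 5)*(-4)))*(-3) = (8*((-635 - 5)*(-4)))*(-3) = (8*(-640*(-4)))*(-3) = (8*2560)*(-3) = 20480*(-3) = -61440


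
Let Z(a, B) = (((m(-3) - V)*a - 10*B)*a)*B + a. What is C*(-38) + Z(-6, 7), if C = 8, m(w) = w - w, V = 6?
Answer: 1118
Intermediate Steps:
m(w) = 0
Z(a, B) = a + B*a*(-10*B - 6*a) (Z(a, B) = (((0 - 1*6)*a - 10*B)*a)*B + a = (((0 - 6)*a - 10*B)*a)*B + a = ((-6*a - 10*B)*a)*B + a = ((-10*B - 6*a)*a)*B + a = (a*(-10*B - 6*a))*B + a = B*a*(-10*B - 6*a) + a = a + B*a*(-10*B - 6*a))
C*(-38) + Z(-6, 7) = 8*(-38) - 6*(1 - 10*7**2 - 6*7*(-6)) = -304 - 6*(1 - 10*49 + 252) = -304 - 6*(1 - 490 + 252) = -304 - 6*(-237) = -304 + 1422 = 1118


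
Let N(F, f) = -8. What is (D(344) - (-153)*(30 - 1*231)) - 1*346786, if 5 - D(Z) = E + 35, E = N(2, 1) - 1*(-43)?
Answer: -377604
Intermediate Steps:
E = 35 (E = -8 - 1*(-43) = -8 + 43 = 35)
D(Z) = -65 (D(Z) = 5 - (35 + 35) = 5 - 1*70 = 5 - 70 = -65)
(D(344) - (-153)*(30 - 1*231)) - 1*346786 = (-65 - (-153)*(30 - 1*231)) - 1*346786 = (-65 - (-153)*(30 - 231)) - 346786 = (-65 - (-153)*(-201)) - 346786 = (-65 - 1*30753) - 346786 = (-65 - 30753) - 346786 = -30818 - 346786 = -377604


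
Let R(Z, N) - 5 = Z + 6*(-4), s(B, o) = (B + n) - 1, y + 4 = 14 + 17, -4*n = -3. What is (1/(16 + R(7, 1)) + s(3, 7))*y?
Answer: 81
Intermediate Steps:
n = ¾ (n = -¼*(-3) = ¾ ≈ 0.75000)
y = 27 (y = -4 + (14 + 17) = -4 + 31 = 27)
s(B, o) = -¼ + B (s(B, o) = (B + ¾) - 1 = (¾ + B) - 1 = -¼ + B)
R(Z, N) = -19 + Z (R(Z, N) = 5 + (Z + 6*(-4)) = 5 + (Z - 24) = 5 + (-24 + Z) = -19 + Z)
(1/(16 + R(7, 1)) + s(3, 7))*y = (1/(16 + (-19 + 7)) + (-¼ + 3))*27 = (1/(16 - 12) + 11/4)*27 = (1/4 + 11/4)*27 = (¼ + 11/4)*27 = 3*27 = 81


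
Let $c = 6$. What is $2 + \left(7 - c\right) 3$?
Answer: $5$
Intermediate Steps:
$2 + \left(7 - c\right) 3 = 2 + \left(7 - 6\right) 3 = 2 + 1 \cdot 3 = 2 + 3 = 5$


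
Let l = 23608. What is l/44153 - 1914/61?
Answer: -83068754/2693333 ≈ -30.842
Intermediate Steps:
l/44153 - 1914/61 = 23608/44153 - 1914/61 = -83068754/2693333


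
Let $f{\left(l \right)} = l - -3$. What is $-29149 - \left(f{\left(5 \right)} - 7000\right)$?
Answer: $-22157$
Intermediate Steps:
$f{\left(l \right)} = 3 + l$ ($f{\left(l \right)} = l + 3 = 3 + l$)
$-29149 - \left(f{\left(5 \right)} - 7000\right) = -29149 - \left(\left(3 + 5\right) - 7000\right) = -29149 - \left(8 - 7000\right) = -29149 - -6992 = -29149 + 6992 = -22157$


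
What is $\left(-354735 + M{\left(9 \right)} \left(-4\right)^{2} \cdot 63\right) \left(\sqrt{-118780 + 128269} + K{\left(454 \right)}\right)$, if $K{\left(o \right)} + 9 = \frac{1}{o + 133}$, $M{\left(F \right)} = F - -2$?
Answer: $\frac{1815143454}{587} - 343647 \sqrt{9489} \approx -3.0383 \cdot 10^{7}$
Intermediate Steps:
$M{\left(F \right)} = 2 + F$ ($M{\left(F \right)} = F + 2 = 2 + F$)
$K{\left(o \right)} = -9 + \frac{1}{133 + o}$ ($K{\left(o \right)} = -9 + \frac{1}{o + 133} = -9 + \frac{1}{133 + o}$)
$\left(-354735 + M{\left(9 \right)} \left(-4\right)^{2} \cdot 63\right) \left(\sqrt{-118780 + 128269} + K{\left(454 \right)}\right) = \left(-354735 + \left(2 + 9\right) \left(-4\right)^{2} \cdot 63\right) \left(\sqrt{-118780 + 128269} + \frac{-1196 - 4086}{133 + 454}\right) = \left(-354735 + 11 \cdot 16 \cdot 63\right) \left(\sqrt{9489} + \frac{-1196 - 4086}{587}\right) = \left(-354735 + 176 \cdot 63\right) \left(\sqrt{9489} + \frac{1}{587} \left(-5282\right)\right) = \left(-354735 + 11088\right) \left(\sqrt{9489} - \frac{5282}{587}\right) = - 343647 \left(- \frac{5282}{587} + \sqrt{9489}\right) = \frac{1815143454}{587} - 343647 \sqrt{9489}$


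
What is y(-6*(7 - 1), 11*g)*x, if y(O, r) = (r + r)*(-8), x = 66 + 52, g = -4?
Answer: 83072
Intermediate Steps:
x = 118
y(O, r) = -16*r (y(O, r) = (2*r)*(-8) = -16*r)
y(-6*(7 - 1), 11*g)*x = -176*(-4)*118 = -16*(-44)*118 = 704*118 = 83072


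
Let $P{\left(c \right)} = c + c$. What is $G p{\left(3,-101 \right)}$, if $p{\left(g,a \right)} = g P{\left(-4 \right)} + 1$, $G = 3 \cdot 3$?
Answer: $-207$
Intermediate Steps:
$G = 9$
$P{\left(c \right)} = 2 c$
$p{\left(g,a \right)} = 1 - 8 g$ ($p{\left(g,a \right)} = g 2 \left(-4\right) + 1 = g \left(-8\right) + 1 = - 8 g + 1 = 1 - 8 g$)
$G p{\left(3,-101 \right)} = 9 \left(1 - 24\right) = 9 \left(-23\right) = -207$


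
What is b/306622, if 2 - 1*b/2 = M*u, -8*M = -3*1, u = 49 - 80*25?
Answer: 5869/1226488 ≈ 0.0047852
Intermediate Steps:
u = -1951 (u = 49 - 2000 = -1951)
M = 3/8 (M = -(-3)/8 = -⅛*(-3) = 3/8 ≈ 0.37500)
b = 5869/4 (b = 4 - 3*(-1951)/4 = 4 - 2*(-5853/8) = 4 + 5853/4 = 5869/4 ≈ 1467.3)
b/306622 = (5869/4)/306622 = (5869/4)*(1/306622) = 5869/1226488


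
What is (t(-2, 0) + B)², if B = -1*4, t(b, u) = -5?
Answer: 81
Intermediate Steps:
B = -4
(t(-2, 0) + B)² = (-5 - 4)² = (-9)² = 81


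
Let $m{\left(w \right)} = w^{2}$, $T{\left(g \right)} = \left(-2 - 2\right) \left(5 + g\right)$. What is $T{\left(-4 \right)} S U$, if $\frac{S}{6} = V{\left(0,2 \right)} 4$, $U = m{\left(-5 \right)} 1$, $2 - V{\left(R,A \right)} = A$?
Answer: $0$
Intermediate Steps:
$T{\left(g \right)} = -20 - 4 g$ ($T{\left(g \right)} = - 4 \left(5 + g\right) = -20 - 4 g$)
$V{\left(R,A \right)} = 2 - A$
$U = 25$ ($U = \left(-5\right)^{2} \cdot 1 = 25 \cdot 1 = 25$)
$S = 0$ ($S = 6 \left(2 - 2\right) 4 = 6 \cdot 0 \cdot 4 = 6 \cdot 0 = 0$)
$T{\left(-4 \right)} S U = \left(-20 - -16\right) 0 \cdot 25 = \left(-20 + 16\right) 0 \cdot 25 = \left(-4\right) 0 \cdot 25 = 0 \cdot 25 = 0$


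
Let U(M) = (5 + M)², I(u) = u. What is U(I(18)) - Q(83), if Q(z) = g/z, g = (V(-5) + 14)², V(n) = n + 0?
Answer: 43826/83 ≈ 528.02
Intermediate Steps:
V(n) = n
g = 81 (g = (-5 + 14)² = 9² = 81)
Q(z) = 81/z
U(I(18)) - Q(83) = (5 + 18)² - 81/83 = 23² - 81/83 = 529 - 1*81/83 = 529 - 81/83 = 43826/83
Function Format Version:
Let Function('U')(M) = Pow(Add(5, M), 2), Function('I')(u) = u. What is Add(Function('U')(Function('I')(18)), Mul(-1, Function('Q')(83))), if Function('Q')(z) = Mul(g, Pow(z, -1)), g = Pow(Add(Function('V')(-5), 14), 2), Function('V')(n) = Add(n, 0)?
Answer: Rational(43826, 83) ≈ 528.02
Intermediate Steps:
Function('V')(n) = n
g = 81 (g = Pow(Add(-5, 14), 2) = Pow(9, 2) = 81)
Function('Q')(z) = Mul(81, Pow(z, -1))
Add(Function('U')(Function('I')(18)), Mul(-1, Function('Q')(83))) = Add(Pow(Add(5, 18), 2), Mul(-1, Mul(81, Pow(83, -1)))) = Add(Pow(23, 2), Mul(-1, Mul(81, Rational(1, 83)))) = Add(529, Mul(-1, Rational(81, 83))) = Add(529, Rational(-81, 83)) = Rational(43826, 83)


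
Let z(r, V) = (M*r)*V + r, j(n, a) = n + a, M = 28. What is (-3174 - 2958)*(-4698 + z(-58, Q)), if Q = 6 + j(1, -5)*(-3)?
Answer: 208414416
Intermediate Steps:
j(n, a) = a + n
Q = 18 (Q = 6 + (-5 + 1)*(-3) = 6 - 4*(-3) = 6 + 12 = 18)
z(r, V) = r + 28*V*r (z(r, V) = (28*r)*V + r = 28*V*r + r = r + 28*V*r)
(-3174 - 2958)*(-4698 + z(-58, Q)) = (-3174 - 2958)*(-4698 - 58*(1 + 28*18)) = -6132*(-4698 - 58*(1 + 504)) = -6132*(-4698 - 58*505) = -6132*(-4698 - 29290) = -6132*(-33988) = 208414416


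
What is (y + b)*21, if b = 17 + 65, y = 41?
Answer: 2583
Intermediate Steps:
b = 82
(y + b)*21 = (41 + 82)*21 = 123*21 = 2583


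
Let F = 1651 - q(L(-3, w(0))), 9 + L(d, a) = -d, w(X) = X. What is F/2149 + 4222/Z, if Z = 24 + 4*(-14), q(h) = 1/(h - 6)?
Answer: -13530365/103152 ≈ -131.17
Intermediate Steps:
L(d, a) = -9 - d
q(h) = 1/(-6 + h)
Z = -32 (Z = 24 - 56 = -32)
F = 19813/12 (F = 1651 - 1/(-6 + (-9 - 1*(-3))) = 1651 - 1/(-6 + (-9 + 3)) = 1651 - 1/(-6 - 6) = 1651 - 1/(-12) = 1651 - 1*(-1/12) = 1651 + 1/12 = 19813/12 ≈ 1651.1)
F/2149 + 4222/Z = (19813/12)/2149 + 4222/(-32) = (19813/12)*(1/2149) + 4222*(-1/32) = 19813/25788 - 2111/16 = -13530365/103152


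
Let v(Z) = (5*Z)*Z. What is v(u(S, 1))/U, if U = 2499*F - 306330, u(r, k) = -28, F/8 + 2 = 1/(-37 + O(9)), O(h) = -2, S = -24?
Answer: -25480/2254373 ≈ -0.011302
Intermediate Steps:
F = -632/39 (F = -16 + 8/(-37 - 2) = -16 + 8/(-39) = -16 + 8*(-1/39) = -16 - 8/39 = -632/39 ≈ -16.205)
v(Z) = 5*Z²
U = -4508746/13 (U = 2499*(-632/39) - 306330 = -526456/13 - 306330 = -4508746/13 ≈ -3.4683e+5)
v(u(S, 1))/U = (5*(-28)²)/(-4508746/13) = (5*784)*(-13/4508746) = 3920*(-13/4508746) = -25480/2254373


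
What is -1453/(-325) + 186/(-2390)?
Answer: 341222/77675 ≈ 4.3929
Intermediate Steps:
-1453/(-325) + 186/(-2390) = -1453*(-1/325) + 186*(-1/2390) = 1453/325 - 93/1195 = 341222/77675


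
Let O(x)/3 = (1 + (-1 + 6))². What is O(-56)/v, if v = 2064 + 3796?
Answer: 27/1465 ≈ 0.018430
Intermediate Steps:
v = 5860
O(x) = 108 (O(x) = 3*(1 + (-1 + 6))² = 3*(1 + 5)² = 3*6² = 3*36 = 108)
O(-56)/v = 108/5860 = 108*(1/5860) = 27/1465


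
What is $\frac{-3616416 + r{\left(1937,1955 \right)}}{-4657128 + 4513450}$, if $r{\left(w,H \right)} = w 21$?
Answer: $\frac{3575739}{143678} \approx 24.887$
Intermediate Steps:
$r{\left(w,H \right)} = 21 w$
$\frac{-3616416 + r{\left(1937,1955 \right)}}{-4657128 + 4513450} = \frac{-3616416 + 21 \cdot 1937}{-4657128 + 4513450} = \frac{-3616416 + 40677}{-143678} = \left(-3575739\right) \left(- \frac{1}{143678}\right) = \frac{3575739}{143678}$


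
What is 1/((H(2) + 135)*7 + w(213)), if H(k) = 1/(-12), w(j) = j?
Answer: 12/13889 ≈ 0.00086399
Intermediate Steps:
H(k) = -1/12
1/((H(2) + 135)*7 + w(213)) = 1/((-1/12 + 135)*7 + 213) = 1/((1619/12)*7 + 213) = 1/(11333/12 + 213) = 1/(13889/12) = 12/13889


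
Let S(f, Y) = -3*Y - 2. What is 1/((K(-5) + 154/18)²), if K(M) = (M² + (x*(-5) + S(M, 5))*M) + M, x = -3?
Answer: 81/120409 ≈ 0.00067271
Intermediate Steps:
S(f, Y) = -2 - 3*Y
K(M) = M² - M (K(M) = (M² + (-3*(-5) + (-2 - 3*5))*M) + M = (M² + (15 + (-2 - 15))*M) + M = (M² + (15 - 17)*M) + M = (M² - 2*M) + M = M² - M)
1/((K(-5) + 154/18)²) = 1/((-5*(-1 - 5) + 154/18)²) = 1/((-5*(-6) + 154*(1/18))²) = 1/((30 + 77/9)²) = 1/((347/9)²) = 1/(120409/81) = 81/120409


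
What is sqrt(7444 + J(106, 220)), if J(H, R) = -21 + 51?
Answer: sqrt(7474) ≈ 86.452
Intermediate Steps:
J(H, R) = 30
sqrt(7444 + J(106, 220)) = sqrt(7444 + 30) = sqrt(7474)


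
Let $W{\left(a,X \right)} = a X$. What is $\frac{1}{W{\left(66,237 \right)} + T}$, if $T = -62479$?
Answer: $- \frac{1}{46837} \approx -2.1351 \cdot 10^{-5}$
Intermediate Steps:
$W{\left(a,X \right)} = X a$
$\frac{1}{W{\left(66,237 \right)} + T} = \frac{1}{237 \cdot 66 - 62479} = \frac{1}{15642 - 62479} = \frac{1}{-46837} = - \frac{1}{46837}$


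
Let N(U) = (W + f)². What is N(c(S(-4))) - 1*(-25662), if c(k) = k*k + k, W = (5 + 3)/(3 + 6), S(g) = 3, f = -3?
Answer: 2078983/81 ≈ 25666.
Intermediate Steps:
W = 8/9 ≈ 0.88889
c(k) = k + k² (c(k) = k² + k = k + k²)
N(U) = 361/81 (N(U) = (8/9 - 3)² = (-19/9)² = 361/81)
N(c(S(-4))) - 1*(-25662) = 361/81 - 1*(-25662) = 361/81 + 25662 = 2078983/81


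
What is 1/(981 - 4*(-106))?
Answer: 1/1405 ≈ 0.00071174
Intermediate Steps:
1/(981 - 4*(-106)) = 1/(981 + 424) = 1/1405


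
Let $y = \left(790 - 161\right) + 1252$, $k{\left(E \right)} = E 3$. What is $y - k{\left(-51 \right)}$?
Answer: $2034$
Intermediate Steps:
$k{\left(E \right)} = 3 E$
$y = 1881$ ($y = 629 + 1252 = 1881$)
$y - k{\left(-51 \right)} = 1881 - 3 \left(-51\right) = 1881 - -153 = 1881 + 153 = 2034$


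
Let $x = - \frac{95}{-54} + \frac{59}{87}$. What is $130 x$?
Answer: $\frac{248105}{783} \approx 316.86$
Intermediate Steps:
$x = \frac{3817}{1566}$ ($x = \left(-95\right) \left(- \frac{1}{54}\right) + 59 \cdot \frac{1}{87} = \frac{95}{54} + \frac{59}{87} = \frac{3817}{1566} \approx 2.4374$)
$130 x = 130 \cdot \frac{3817}{1566} = \frac{248105}{783}$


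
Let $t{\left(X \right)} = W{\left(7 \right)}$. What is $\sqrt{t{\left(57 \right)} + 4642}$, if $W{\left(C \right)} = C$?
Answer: $\sqrt{4649} \approx 68.184$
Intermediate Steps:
$t{\left(X \right)} = 7$
$\sqrt{t{\left(57 \right)} + 4642} = \sqrt{7 + 4642} = \sqrt{4649}$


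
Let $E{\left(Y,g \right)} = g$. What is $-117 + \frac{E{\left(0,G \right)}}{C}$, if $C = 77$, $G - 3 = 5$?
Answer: $- \frac{9001}{77} \approx -116.9$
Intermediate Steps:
$G = 8$ ($G = 3 + 5 = 8$)
$-117 + \frac{E{\left(0,G \right)}}{C} = -117 + \frac{1}{77} \cdot 8 = -117 + \frac{8}{77} = - \frac{9001}{77}$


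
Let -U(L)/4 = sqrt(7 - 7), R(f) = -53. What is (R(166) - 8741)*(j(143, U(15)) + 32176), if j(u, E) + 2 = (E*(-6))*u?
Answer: -282938156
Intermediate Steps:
U(L) = 0 (U(L) = -4*sqrt(7 - 7) = -4*sqrt(0) = -4*0 = 0)
j(u, E) = -2 - 6*E*u (j(u, E) = -2 + (E*(-6))*u = -2 + (-6*E)*u = -2 - 6*E*u)
(R(166) - 8741)*(j(143, U(15)) + 32176) = (-53 - 8741)*((-2 - 6*0*143) + 32176) = -8794*((-2 + 0) + 32176) = -8794*(-2 + 32176) = -8794*32174 = -282938156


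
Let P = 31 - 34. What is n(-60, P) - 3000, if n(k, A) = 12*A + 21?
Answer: -3015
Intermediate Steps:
P = -3
n(k, A) = 21 + 12*A
n(-60, P) - 3000 = (21 + 12*(-3)) - 3000 = (21 - 36) - 3000 = -15 - 3000 = -3015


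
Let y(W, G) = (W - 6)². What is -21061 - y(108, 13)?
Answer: -31465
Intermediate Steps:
y(W, G) = (-6 + W)²
-21061 - y(108, 13) = -21061 - (-6 + 108)² = -21061 - 1*102² = -21061 - 1*10404 = -21061 - 10404 = -31465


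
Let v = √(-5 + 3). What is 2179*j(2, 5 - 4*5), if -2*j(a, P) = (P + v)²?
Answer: -485917/2 + 32685*I*√2 ≈ -2.4296e+5 + 46224.0*I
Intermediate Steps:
v = I*√2 (v = √(-2) = I*√2 ≈ 1.4142*I)
j(a, P) = -(P + I*√2)²/2
2179*j(2, 5 - 4*5) = 2179*(-((5 - 4*5) + I*√2)²/2) = 2179*(-((5 - 20) + I*√2)²/2) = 2179*(-(-15 + I*√2)²/2) = -2179*(-15 + I*√2)²/2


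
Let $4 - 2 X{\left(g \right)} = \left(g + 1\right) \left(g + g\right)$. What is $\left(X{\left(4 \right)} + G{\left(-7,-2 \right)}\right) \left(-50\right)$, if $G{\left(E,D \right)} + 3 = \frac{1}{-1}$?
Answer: $1100$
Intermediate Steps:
$G{\left(E,D \right)} = -4$ ($G{\left(E,D \right)} = -3 + \frac{1}{-1} = -3 - 1 = -4$)
$X{\left(g \right)} = 2 - g \left(1 + g\right)$ ($X{\left(g \right)} = 2 - \frac{\left(g + 1\right) \left(g + g\right)}{2} = 2 - \frac{\left(1 + g\right) 2 g}{2} = 2 - \frac{2 g \left(1 + g\right)}{2} = 2 - g \left(1 + g\right)$)
$\left(X{\left(4 \right)} + G{\left(-7,-2 \right)}\right) \left(-50\right) = \left(\left(2 - 4 - 4^{2}\right) - 4\right) \left(-50\right) = \left(\left(2 - 4 - 16\right) - 4\right) \left(-50\right) = \left(-18 - 4\right) \left(-50\right) = \left(-22\right) \left(-50\right) = 1100$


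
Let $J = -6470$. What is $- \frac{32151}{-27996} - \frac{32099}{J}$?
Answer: $\frac{184443429}{30189020} \approx 6.1096$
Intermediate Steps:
$- \frac{32151}{-27996} - \frac{32099}{J} = - \frac{32151}{-27996} - \frac{32099}{-6470} = \left(-32151\right) \left(- \frac{1}{27996}\right) - - \frac{32099}{6470} = \frac{10717}{9332} + \frac{32099}{6470} = \frac{184443429}{30189020}$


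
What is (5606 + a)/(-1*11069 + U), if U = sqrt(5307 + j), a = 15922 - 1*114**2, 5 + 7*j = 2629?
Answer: -330542478/428809777 - 4266*sqrt(278411)/428809777 ≈ -0.77609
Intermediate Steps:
j = 2624/7 (j = -5/7 + (1/7)*2629 = -5/7 + 2629/7 = 2624/7 ≈ 374.86)
a = 2926 (a = 15922 - 1*12996 = 15922 - 12996 = 2926)
U = sqrt(278411)/7 (U = sqrt(5307 + 2624/7) = sqrt(39773/7) = sqrt(278411)/7 ≈ 75.378)
(5606 + a)/(-1*11069 + U) = (5606 + 2926)/(-1*11069 + sqrt(278411)/7) = 8532/(-11069 + sqrt(278411)/7)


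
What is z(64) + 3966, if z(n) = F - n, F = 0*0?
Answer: 3902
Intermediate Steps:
F = 0
z(n) = -n (z(n) = 0 - n = -n)
z(64) + 3966 = -1*64 + 3966 = -64 + 3966 = 3902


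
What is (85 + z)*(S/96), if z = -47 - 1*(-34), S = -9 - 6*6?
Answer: -135/4 ≈ -33.750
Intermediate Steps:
S = -45 (S = -9 - 1*36 = -9 - 36 = -45)
z = -13 (z = -47 + 34 = -13)
(85 + z)*(S/96) = (85 - 13)*(-45/96) = 72*(-45*1/96) = 72*(-15/32) = -135/4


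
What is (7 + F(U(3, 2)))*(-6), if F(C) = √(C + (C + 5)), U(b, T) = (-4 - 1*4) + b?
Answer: -42 - 6*I*√5 ≈ -42.0 - 13.416*I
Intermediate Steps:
U(b, T) = -8 + b (U(b, T) = (-4 - 4) + b = -8 + b)
F(C) = √(5 + 2*C) (F(C) = √(C + (5 + C)) = √(5 + 2*C))
(7 + F(U(3, 2)))*(-6) = (7 + √(5 + 2*(-8 + 3)))*(-6) = (7 + √(5 + 2*(-5)))*(-6) = (7 + √(5 - 10))*(-6) = (7 + √(-5))*(-6) = (7 + I*√5)*(-6) = -42 - 6*I*√5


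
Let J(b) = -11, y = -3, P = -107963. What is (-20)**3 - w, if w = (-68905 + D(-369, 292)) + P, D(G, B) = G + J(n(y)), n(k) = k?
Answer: 169248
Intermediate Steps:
D(G, B) = -11 + G (D(G, B) = G - 11 = -11 + G)
w = -177248 (w = (-68905 + (-11 - 369)) - 107963 = (-68905 - 380) - 107963 = -69285 - 107963 = -177248)
(-20)**3 - w = (-20)**3 - 1*(-177248) = -8000 + 177248 = 169248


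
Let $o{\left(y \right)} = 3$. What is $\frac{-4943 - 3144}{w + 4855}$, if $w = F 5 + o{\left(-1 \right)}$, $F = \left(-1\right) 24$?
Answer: $- \frac{8087}{4738} \approx -1.7068$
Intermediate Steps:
$F = -24$
$w = -117$ ($w = \left(-24\right) 5 + 3 = -120 + 3 = -117$)
$\frac{-4943 - 3144}{w + 4855} = \frac{-4943 - 3144}{-117 + 4855} = \frac{-4943 - 3144}{4738} = \left(-8087\right) \frac{1}{4738} = - \frac{8087}{4738}$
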